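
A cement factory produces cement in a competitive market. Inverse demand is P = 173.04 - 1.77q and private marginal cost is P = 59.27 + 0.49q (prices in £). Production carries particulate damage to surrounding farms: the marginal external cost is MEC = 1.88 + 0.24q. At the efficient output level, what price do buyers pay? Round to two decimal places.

Social marginal cost = private MC + MEC = 61.15 + 0.73q.
Set SMC = demand: 61.15 + 0.73q = 173.04 - 1.77q → q* = 44.7560.
Consumer price on the demand curve at q*: 173.04 − 1.77×44.7560 = 93.8219.

P = £93.82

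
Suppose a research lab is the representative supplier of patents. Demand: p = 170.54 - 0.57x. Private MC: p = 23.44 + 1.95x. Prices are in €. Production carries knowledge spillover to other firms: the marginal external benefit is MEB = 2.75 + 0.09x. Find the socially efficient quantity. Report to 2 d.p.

Social marginal cost = private MC − MEB = 20.69 + 1.86x.
Set SMC = demand: 20.69 + 1.86x = 170.54 - 0.57x → x* = 61.6667.

x* = 61.67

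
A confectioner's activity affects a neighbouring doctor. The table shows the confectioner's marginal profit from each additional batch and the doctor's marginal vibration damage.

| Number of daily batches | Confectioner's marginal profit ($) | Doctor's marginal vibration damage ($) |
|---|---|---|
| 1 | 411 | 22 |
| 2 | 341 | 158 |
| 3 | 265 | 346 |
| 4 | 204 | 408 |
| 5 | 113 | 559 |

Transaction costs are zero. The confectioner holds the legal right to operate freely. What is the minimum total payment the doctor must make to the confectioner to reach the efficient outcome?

Left alone the confectioner would choose level 5 (marginal profit stays positive).
Efficient level: k* = 2 (marginal profit ≥ marginal vibration damage through 2).
The doctor must at least cover the confectioner's forgone profit from cutting 5→2: 265 + 204 + 113 = 582.

$582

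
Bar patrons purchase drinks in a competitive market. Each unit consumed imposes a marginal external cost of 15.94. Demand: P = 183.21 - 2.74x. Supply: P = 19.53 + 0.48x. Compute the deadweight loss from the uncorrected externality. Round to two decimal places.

Market equilibrium (private): 19.53 + 0.48x = 183.21 - 2.74x → x_m = 50.8323.
Social marginal benefit = demand − MEC = 167.27 - 2.74x.
Set SMB = MC: 167.27 - 2.74x = 19.53 + 0.48x → x* = 45.8820.
The loss is the area between SMB and MC from x* to x_m; with linear curves that's a triangle of height MEC(x_m).
DWL = ½ × 4.9503 × 15.9400 = 39.4539.

DWL = 39.45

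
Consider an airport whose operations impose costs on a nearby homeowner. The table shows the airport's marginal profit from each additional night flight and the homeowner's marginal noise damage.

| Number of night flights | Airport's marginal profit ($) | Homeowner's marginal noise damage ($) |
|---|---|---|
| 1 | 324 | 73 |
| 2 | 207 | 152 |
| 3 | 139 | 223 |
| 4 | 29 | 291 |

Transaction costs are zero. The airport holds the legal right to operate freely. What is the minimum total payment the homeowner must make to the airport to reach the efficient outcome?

Left alone the airport would choose level 4 (marginal profit stays positive).
Efficient level: k* = 2 (marginal profit ≥ marginal noise damage through 2).
The homeowner must at least cover the airport's forgone profit from cutting 4→2: 139 + 29 = 168.

$168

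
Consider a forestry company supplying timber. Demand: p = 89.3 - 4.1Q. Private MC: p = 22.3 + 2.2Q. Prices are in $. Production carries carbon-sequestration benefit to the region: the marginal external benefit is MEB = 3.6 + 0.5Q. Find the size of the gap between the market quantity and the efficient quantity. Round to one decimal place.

Market equilibrium (private): 22.3 + 2.2Q = 89.3 - 4.1Q → Q_m = 10.6349.
Social marginal cost = private MC − MEB = 18.7 + 1.7Q.
Set SMC = demand: 18.7 + 1.7Q = 89.3 - 4.1Q → Q* = 12.1724.
Gap = |10.6349 − 12.1724| = 1.5375.

1.5 units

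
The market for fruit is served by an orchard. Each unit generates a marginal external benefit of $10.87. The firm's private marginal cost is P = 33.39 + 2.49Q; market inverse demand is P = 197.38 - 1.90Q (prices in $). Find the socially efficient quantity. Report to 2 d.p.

Q* = 39.83

Social marginal cost = private MC − MEB = 22.52 + 2.49Q.
Set SMC = demand: 22.52 + 2.49Q = 197.38 - 1.90Q → Q* = 39.8314.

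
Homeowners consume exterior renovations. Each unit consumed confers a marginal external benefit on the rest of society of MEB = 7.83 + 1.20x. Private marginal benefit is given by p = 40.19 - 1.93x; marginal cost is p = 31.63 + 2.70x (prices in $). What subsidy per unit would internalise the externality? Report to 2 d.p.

Social marginal benefit = demand + MEB = 48.02 - 0.73x.
Set SMB = MC: 48.02 - 0.73x = 31.63 + 2.70x → x* = 4.7784.
The Pigouvian subsidy equals MEB at x*: 7.83 + 1.20×4.7784 = 13.5641.

subsidy = $13.56 per unit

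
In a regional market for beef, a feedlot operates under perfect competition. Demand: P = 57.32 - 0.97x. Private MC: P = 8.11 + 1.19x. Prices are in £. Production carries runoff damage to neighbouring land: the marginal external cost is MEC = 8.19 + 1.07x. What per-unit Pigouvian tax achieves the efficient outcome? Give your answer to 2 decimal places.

Social marginal cost = private MC + MEC = 16.30 + 2.26x.
Set SMC = demand: 16.30 + 2.26x = 57.32 - 0.97x → x* = 12.6997.
The Pigouvian tax equals MEC at x*: 8.19 + 1.07×12.6997 = 21.7787.

tax = £21.78 per unit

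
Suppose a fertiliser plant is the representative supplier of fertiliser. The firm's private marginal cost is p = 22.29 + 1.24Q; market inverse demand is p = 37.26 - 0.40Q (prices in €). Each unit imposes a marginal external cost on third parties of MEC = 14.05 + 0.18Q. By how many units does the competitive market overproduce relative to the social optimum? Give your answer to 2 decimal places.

8.62 units

Market equilibrium (private): 22.29 + 1.24Q = 37.26 - 0.40Q → Q_m = 9.1280.
Social marginal cost = private MC + MEC = 36.34 + 1.42Q.
Set SMC = demand: 36.34 + 1.42Q = 37.26 - 0.40Q → Q* = 0.5055.
Gap = |9.1280 − 0.5055| = 8.6225.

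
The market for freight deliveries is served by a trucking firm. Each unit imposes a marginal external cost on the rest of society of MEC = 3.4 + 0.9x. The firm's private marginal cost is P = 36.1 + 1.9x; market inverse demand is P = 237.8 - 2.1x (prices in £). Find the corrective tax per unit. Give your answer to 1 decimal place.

Social marginal cost = private MC + MEC = 39.5 + 2.8x.
Set SMC = demand: 39.5 + 2.8x = 237.8 - 2.1x → x* = 40.4694.
The Pigouvian tax equals MEC at x*: 3.4 + 0.9×40.4694 = 39.8225.

tax = £39.8 per unit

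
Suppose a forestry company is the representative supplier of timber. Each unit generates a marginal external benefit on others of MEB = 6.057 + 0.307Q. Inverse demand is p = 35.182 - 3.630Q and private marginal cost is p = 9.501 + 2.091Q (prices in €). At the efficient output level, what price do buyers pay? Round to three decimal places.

P = €13.902

Social marginal cost = private MC − MEB = 3.444 + 1.784Q.
Set SMC = demand: 3.444 + 1.784Q = 35.182 - 3.630Q → Q* = 5.8622.
Consumer price on the demand curve at Q*: 35.182 − 3.630×5.8622 = 13.9022.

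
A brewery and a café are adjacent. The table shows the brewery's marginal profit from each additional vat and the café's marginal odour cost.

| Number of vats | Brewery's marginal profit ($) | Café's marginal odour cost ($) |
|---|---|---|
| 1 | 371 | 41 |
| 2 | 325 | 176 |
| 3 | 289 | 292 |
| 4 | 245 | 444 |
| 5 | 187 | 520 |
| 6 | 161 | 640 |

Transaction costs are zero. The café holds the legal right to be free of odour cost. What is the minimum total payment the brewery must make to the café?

Efficient level: marginal profit ≥ marginal odour cost through level 2, so k* = 2.
With the café holding the right, the brewery must at least compensate total damage at k*: 41 + 176 = 217.

$217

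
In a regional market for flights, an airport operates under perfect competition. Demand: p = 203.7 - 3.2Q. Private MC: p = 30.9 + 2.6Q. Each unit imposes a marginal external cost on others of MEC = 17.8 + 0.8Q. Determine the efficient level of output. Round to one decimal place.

Social marginal cost = private MC + MEC = 48.7 + 3.4Q.
Set SMC = demand: 48.7 + 3.4Q = 203.7 - 3.2Q → Q* = 23.4848.

Q* = 23.5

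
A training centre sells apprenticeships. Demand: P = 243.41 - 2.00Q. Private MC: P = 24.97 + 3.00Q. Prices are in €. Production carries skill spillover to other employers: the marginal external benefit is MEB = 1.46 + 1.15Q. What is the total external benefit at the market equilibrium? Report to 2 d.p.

€1161.25

Market equilibrium (private): 24.97 + 3.00Q = 243.41 - 2.00Q → Q_m = 43.6880.
Total external benefit = ∫₀^{Q_m} (1.46 + 1.15Q) dQ = 1.46×43.6880 + ½×1.15×43.6880² = 1161.2533.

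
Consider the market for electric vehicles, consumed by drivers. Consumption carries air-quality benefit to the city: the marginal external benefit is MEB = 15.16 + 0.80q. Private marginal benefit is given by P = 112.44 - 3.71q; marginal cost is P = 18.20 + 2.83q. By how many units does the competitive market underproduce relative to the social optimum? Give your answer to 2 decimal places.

4.65 units

Market equilibrium (private): 18.20 + 2.83q = 112.44 - 3.71q → q_m = 14.4098.
Social marginal benefit = demand + MEB = 127.60 - 2.91q.
Set SMB = MC: 127.60 - 2.91q = 18.20 + 2.83q → q* = 19.0592.
Gap = |14.4098 − 19.0592| = 4.6494.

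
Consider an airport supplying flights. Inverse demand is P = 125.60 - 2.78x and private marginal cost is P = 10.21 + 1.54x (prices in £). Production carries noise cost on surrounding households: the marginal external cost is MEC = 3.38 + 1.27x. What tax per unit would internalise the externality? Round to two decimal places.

tax = £28.83 per unit

Social marginal cost = private MC + MEC = 13.59 + 2.81x.
Set SMC = demand: 13.59 + 2.81x = 125.60 - 2.78x → x* = 20.0376.
The Pigouvian tax equals MEC at x*: 3.38 + 1.27×20.0376 = 28.8278.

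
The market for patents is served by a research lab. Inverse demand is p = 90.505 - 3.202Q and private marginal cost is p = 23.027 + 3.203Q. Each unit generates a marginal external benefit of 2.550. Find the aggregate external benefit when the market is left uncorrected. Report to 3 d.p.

Market equilibrium (private): 23.027 + 3.203Q = 90.505 - 3.202Q → Q_m = 10.5352.
Total external benefit = MEB × Q_m = 2.550 × 10.5352 = 26.8648.

26.865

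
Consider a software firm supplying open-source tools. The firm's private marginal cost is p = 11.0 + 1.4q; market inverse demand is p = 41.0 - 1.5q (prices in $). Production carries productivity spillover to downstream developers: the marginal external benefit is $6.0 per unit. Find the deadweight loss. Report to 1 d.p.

DWL = $6.2

Market equilibrium (private): 11.0 + 1.4q = 41.0 - 1.5q → q_m = 10.3448.
Social marginal cost = private MC − MEB = 5.0 + 1.4q.
Set SMC = demand: 5.0 + 1.4q = 41.0 - 1.5q → q* = 12.4138.
Height of the DWL triangle at q_m is demand(q_m) − SMC(q_m) = MEB(q_m) = 6.0000.
DWL = ½ × 2.0690 × 6.0000 = 6.2070.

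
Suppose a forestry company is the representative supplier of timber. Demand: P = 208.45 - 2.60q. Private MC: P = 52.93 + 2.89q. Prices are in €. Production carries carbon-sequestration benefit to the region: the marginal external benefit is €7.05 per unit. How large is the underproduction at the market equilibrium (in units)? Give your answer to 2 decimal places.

1.28 units

Market equilibrium (private): 52.93 + 2.89q = 208.45 - 2.60q → q_m = 28.3279.
Social marginal cost = private MC − MEB = 45.88 + 2.89q.
Set SMC = demand: 45.88 + 2.89q = 208.45 - 2.60q → q* = 29.6120.
Gap = |28.3279 − 29.6120| = 1.2841.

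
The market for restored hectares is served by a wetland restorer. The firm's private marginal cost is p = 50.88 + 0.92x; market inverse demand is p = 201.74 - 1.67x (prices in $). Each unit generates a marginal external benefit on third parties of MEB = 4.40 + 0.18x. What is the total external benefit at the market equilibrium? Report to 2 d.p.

Market equilibrium (private): 50.88 + 0.92x = 201.74 - 1.67x → x_m = 58.2471.
Total external benefit = ∫₀^{x_m} (4.40 + 0.18x) dx = 4.40×58.2471 + ½×0.18×58.2471² = 561.6325.

$561.63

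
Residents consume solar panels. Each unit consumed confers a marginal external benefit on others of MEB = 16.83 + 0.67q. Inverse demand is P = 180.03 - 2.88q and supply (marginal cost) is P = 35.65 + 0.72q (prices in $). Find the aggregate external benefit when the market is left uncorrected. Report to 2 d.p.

Market equilibrium (private): 35.65 + 0.72q = 180.03 - 2.88q → q_m = 40.1056.
Total external benefit = ∫₀^{q_m} (16.83 + 0.67q) dq = 16.83×40.1056 + ½×0.67×40.1056² = 1213.8111.

$1213.81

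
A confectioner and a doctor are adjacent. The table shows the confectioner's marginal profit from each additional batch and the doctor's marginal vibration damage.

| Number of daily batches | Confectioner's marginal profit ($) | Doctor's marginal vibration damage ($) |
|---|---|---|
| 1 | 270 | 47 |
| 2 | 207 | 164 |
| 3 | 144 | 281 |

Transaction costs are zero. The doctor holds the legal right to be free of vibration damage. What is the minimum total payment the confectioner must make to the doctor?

Efficient level: marginal profit ≥ marginal vibration damage through level 2, so k* = 2.
With the doctor holding the right, the confectioner must at least compensate total damage at k*: 47 + 164 = 211.

$211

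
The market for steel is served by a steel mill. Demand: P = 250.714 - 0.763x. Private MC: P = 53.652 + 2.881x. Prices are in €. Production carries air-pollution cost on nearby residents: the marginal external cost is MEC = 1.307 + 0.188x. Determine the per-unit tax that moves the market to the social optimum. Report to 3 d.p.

Social marginal cost = private MC + MEC = 54.959 + 3.069x.
Set SMC = demand: 54.959 + 3.069x = 250.714 - 0.763x → x* = 51.0843.
The Pigouvian tax equals MEC at x*: 1.307 + 0.188×51.0843 = 10.9108.

tax = €10.911 per unit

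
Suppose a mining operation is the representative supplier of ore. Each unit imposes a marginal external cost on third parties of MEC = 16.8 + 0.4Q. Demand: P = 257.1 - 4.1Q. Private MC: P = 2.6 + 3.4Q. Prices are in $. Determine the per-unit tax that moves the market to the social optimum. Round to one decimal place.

tax = $28.8 per unit

Social marginal cost = private MC + MEC = 19.4 + 3.8Q.
Set SMC = demand: 19.4 + 3.8Q = 257.1 - 4.1Q → Q* = 30.0886.
The Pigouvian tax equals MEC at Q*: 16.8 + 0.4×30.0886 = 28.8354.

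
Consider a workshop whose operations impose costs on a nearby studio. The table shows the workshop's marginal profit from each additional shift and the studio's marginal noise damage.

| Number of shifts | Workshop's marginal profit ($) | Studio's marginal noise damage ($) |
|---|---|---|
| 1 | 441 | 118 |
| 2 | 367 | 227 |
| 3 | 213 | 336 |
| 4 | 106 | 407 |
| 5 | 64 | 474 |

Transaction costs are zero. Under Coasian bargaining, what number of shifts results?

Bargaining reaches the level where marginal profit last exceeds marginal noise damage.
That holds through level 2 (367 ≥ 227) but not at 3 (213 < 336).

2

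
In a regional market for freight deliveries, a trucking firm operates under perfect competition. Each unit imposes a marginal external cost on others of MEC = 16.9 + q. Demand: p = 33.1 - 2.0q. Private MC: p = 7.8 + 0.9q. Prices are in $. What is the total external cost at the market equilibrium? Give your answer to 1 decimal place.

Market equilibrium (private): 7.8 + 0.9q = 33.1 - 2.0q → q_m = 8.7241.
Total external cost = ∫₀^{q_m} (16.9 + 1.0q) dq = 16.9×8.7241 + ½×1.0×8.7241² = 185.4923.

$185.5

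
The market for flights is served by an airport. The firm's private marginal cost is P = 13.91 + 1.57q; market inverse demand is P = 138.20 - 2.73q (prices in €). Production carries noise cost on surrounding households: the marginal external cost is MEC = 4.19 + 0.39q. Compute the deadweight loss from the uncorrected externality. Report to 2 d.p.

Market equilibrium (private): 13.91 + 1.57q = 138.20 - 2.73q → q_m = 28.9047.
Social marginal cost = private MC + MEC = 18.10 + 1.96q.
Set SMC = demand: 18.10 + 1.96q = 138.20 - 2.73q → q* = 25.6077.
The loss is the area between SMC and demand from q* to q_m; with linear curves that's a triangle of height MEC(q_m).
DWL = ½ × 3.2970 × 15.4628 = 25.4904.

DWL = €25.49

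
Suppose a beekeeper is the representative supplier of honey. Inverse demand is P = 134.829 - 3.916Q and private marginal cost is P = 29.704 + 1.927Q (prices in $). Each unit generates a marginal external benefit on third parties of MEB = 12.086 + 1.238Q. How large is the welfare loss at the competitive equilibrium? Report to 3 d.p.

Market equilibrium (private): 29.704 + 1.927Q = 134.829 - 3.916Q → Q_m = 17.9916.
Social marginal cost = private MC − MEB = 17.618 + 0.689Q.
Set SMC = demand: 17.618 + 0.689Q = 134.829 - 3.916Q → Q* = 25.4530.
Height of the DWL triangle at Q_m is demand(Q_m) − SMC(Q_m) = MEB(Q_m) = 34.3596.
DWL = ½ × 7.4614 × 34.3596 = 128.1854.

DWL = $128.185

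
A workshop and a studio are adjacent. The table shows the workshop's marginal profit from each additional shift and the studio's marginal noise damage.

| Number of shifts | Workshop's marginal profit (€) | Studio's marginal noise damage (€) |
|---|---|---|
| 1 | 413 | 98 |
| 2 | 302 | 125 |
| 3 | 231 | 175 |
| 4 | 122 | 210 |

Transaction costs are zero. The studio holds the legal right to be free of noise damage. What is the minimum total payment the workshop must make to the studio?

€398

Efficient level: marginal profit ≥ marginal noise damage through level 3, so k* = 3.
With the studio holding the right, the workshop must at least compensate total damage at k*: 98 + 125 + 175 = 398.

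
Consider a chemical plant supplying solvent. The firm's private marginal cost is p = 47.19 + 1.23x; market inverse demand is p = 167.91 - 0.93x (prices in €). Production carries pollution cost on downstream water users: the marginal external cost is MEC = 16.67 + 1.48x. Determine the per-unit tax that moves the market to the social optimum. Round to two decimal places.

Social marginal cost = private MC + MEC = 63.86 + 2.71x.
Set SMC = demand: 63.86 + 2.71x = 167.91 - 0.93x → x* = 28.5852.
The Pigouvian tax equals MEC at x*: 16.67 + 1.48×28.5852 = 58.9761.

tax = €58.98 per unit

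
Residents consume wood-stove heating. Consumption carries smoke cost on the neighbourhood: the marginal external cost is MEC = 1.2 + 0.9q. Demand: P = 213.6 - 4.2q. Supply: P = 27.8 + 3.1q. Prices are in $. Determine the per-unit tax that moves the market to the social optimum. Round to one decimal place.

tax = $21.5 per unit

Social marginal benefit = demand − MEC = 212.4 - 5.1q.
Set SMB = MC: 212.4 - 5.1q = 27.8 + 3.1q → q* = 22.5122.
The Pigouvian tax equals MEC at q*: 1.2 + 0.9×22.5122 = 21.4610.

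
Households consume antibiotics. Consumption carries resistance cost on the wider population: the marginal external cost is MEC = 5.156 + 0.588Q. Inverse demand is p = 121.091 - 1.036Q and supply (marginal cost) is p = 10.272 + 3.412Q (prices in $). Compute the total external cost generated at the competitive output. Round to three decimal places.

Market equilibrium (private): 10.272 + 3.412Q = 121.091 - 1.036Q → Q_m = 24.9143.
Total external cost = ∫₀^{Q_m} (5.156 + 0.588Q) dQ = 5.156×24.9143 + ½×0.588×24.9143² = 310.9505.

$310.951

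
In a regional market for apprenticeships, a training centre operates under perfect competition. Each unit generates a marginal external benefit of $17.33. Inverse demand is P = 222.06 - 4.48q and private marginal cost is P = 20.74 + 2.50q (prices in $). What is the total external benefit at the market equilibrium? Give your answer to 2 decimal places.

$499.84

Market equilibrium (private): 20.74 + 2.50q = 222.06 - 4.48q → q_m = 28.8424.
Total external benefit = MEB × q_m = 17.33 × 28.8424 = 499.8388.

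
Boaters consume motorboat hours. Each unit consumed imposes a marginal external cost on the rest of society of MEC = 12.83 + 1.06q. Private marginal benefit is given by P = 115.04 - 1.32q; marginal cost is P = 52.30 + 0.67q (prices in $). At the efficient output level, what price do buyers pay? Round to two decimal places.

P = $93.44

Social marginal benefit = demand − MEC = 102.21 - 2.38q.
Set SMB = MC: 102.21 - 2.38q = 52.30 + 0.67q → q* = 16.3639.
Consumer price on the demand curve at q*: 115.04 − 1.32×16.3639 = 93.4397.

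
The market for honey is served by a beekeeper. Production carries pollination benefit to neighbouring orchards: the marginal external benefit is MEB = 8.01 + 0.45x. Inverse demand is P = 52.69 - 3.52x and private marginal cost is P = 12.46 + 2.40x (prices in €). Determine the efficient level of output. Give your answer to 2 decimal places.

Social marginal cost = private MC − MEB = 4.45 + 1.95x.
Set SMC = demand: 4.45 + 1.95x = 52.69 - 3.52x → x* = 8.8190.

x* = 8.82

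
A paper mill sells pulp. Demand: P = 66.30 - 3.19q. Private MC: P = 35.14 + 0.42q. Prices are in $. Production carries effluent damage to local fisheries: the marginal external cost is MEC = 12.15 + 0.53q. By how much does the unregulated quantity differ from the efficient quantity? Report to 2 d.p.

Market equilibrium (private): 35.14 + 0.42q = 66.30 - 3.19q → q_m = 8.6316.
Social marginal cost = private MC + MEC = 47.29 + 0.95q.
Set SMC = demand: 47.29 + 0.95q = 66.30 - 3.19q → q* = 4.5918.
Gap = |8.6316 − 4.5918| = 4.0398.

4.04 units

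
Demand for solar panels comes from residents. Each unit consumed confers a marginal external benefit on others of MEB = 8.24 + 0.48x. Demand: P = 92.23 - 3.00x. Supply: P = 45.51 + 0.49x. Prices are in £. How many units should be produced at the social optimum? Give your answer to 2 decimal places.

Social marginal benefit = demand + MEB = 100.47 - 2.52x.
Set SMB = MC: 100.47 - 2.52x = 45.51 + 0.49x → x* = 18.2591.

x* = 18.26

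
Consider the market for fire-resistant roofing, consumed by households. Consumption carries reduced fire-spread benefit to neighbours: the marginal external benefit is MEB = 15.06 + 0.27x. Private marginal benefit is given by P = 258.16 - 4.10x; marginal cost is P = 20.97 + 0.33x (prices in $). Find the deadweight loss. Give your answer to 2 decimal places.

Market equilibrium (private): 20.97 + 0.33x = 258.16 - 4.10x → x_m = 53.5418.
Social marginal benefit = demand + MEB = 273.22 - 3.83x.
Set SMB = MC: 273.22 - 3.83x = 20.97 + 0.33x → x* = 60.6370.
Between x* and x_m the wedge SMB − MC runs linearly from 0 to MEB(x_m), so the loss is a triangle.
DWL = ½ × 7.0952 × 29.5163 = 104.7120.

DWL = $104.71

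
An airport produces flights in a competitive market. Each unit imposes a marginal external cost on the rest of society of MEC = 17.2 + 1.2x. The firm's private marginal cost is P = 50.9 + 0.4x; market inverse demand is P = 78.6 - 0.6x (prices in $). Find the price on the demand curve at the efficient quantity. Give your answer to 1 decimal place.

Social marginal cost = private MC + MEC = 68.1 + 1.6x.
Set SMC = demand: 68.1 + 1.6x = 78.6 - 0.6x → x* = 4.7727.
Consumer price on the demand curve at x*: 78.6 − 0.6×4.7727 = 75.7364.

P = $75.7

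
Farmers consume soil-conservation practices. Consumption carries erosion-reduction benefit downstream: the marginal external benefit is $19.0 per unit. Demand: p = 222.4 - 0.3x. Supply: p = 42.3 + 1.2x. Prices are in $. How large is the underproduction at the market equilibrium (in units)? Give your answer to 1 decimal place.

Market equilibrium (private): 42.3 + 1.2x = 222.4 - 0.3x → x_m = 120.0667.
Social marginal benefit = demand + MEB = 241.4 - 0.3x.
Set SMB = MC: 241.4 - 0.3x = 42.3 + 1.2x → x* = 132.7333.
Gap = |120.0667 − 132.7333| = 12.6666.

12.7 units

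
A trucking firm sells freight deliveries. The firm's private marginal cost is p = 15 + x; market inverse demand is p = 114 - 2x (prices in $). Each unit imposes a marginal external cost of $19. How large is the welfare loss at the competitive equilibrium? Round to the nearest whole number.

Market equilibrium (private): 15 + x = 114 - 2x → x_m = 33.0000.
Social marginal cost = private MC + MEC = 34 + x.
Set SMC = demand: 34 + x = 114 - 2x → x* = 26.6667.
Height of the DWL triangle at x_m is SMC(x_m) − demand(x_m) = MEC(x_m) = 19.0000.
DWL = ½ × 6.3333 × 19.0000 = 60.1664.

DWL = $60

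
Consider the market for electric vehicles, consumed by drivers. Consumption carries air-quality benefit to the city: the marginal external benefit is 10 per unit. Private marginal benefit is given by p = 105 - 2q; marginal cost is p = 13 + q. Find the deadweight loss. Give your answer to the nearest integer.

Market equilibrium (private): 13 + q = 105 - 2q → q_m = 30.6667.
Social marginal benefit = demand + MEB = 115 - 2q.
Set SMB = MC: 115 - 2q = 13 + q → q* = 34.0000.
Height of the DWL triangle at q_m is SMB(q_m) − MC(q_m) = MEB(q_m) = 10.0000.
DWL = ½ × 3.3333 × 10.0000 = 16.6665.

DWL = 17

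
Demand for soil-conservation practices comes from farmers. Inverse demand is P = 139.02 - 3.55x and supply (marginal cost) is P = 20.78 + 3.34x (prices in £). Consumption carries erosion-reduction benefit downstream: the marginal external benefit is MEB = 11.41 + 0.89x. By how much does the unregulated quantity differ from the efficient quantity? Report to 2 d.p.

Market equilibrium (private): 20.78 + 3.34x = 139.02 - 3.55x → x_m = 17.1611.
Social marginal benefit = demand + MEB = 150.43 - 2.66x.
Set SMB = MC: 150.43 - 2.66x = 20.78 + 3.34x → x* = 21.6083.
Gap = |17.1611 − 21.6083| = 4.4472.

4.45 units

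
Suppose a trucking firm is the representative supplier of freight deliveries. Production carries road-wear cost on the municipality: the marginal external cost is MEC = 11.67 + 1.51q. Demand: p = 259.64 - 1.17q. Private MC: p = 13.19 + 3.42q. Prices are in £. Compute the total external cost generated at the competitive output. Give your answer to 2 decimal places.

Market equilibrium (private): 13.19 + 3.42q = 259.64 - 1.17q → q_m = 53.6928.
Total external cost = ∫₀^{q_m} (11.67 + 1.51q) dq = 11.67×53.6928 + ½×1.51×53.6928² = 2803.1971.

£2803.20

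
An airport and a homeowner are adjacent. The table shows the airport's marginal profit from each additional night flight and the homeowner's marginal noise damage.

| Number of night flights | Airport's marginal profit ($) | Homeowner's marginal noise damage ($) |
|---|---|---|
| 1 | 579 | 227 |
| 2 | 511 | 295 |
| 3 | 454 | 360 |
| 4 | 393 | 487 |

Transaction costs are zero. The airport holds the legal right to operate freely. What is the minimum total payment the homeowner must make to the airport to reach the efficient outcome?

$393

Left alone the airport would choose level 4 (marginal profit stays positive).
Efficient level: k* = 3 (marginal profit ≥ marginal noise damage through 3).
The homeowner must at least cover the airport's forgone profit from cutting 4→3: 393 = 393.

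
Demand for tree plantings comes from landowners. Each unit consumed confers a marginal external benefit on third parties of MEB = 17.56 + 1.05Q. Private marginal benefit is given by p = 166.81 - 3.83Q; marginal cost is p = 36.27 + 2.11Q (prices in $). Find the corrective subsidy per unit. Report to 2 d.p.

Social marginal benefit = demand + MEB = 184.37 - 2.78Q.
Set SMB = MC: 184.37 - 2.78Q = 36.27 + 2.11Q → Q* = 30.2863.
The Pigouvian subsidy equals MEB at Q*: 17.56 + 1.05×30.2863 = 49.3606.

subsidy = $49.36 per unit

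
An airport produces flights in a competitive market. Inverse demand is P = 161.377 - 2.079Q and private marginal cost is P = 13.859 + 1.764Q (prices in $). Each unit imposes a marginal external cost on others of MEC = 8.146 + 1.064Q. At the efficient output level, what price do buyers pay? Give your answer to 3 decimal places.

P = $102.328

Social marginal cost = private MC + MEC = 22.005 + 2.828Q.
Set SMC = demand: 22.005 + 2.828Q = 161.377 - 2.079Q → Q* = 28.4027.
Consumer price on the demand curve at Q*: 161.377 − 2.079×28.4027 = 102.3278.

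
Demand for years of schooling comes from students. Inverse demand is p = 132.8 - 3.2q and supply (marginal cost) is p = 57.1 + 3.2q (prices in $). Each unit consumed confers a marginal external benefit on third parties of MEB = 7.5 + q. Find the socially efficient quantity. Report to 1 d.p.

Social marginal benefit = demand + MEB = 140.3 - 2.2q.
Set SMB = MC: 140.3 - 2.2q = 57.1 + 3.2q → q* = 15.4074.

q* = 15.4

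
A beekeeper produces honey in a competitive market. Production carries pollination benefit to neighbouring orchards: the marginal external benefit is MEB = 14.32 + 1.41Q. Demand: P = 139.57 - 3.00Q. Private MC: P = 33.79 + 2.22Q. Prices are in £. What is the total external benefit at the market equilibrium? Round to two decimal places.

Market equilibrium (private): 33.79 + 2.22Q = 139.57 - 3.00Q → Q_m = 20.2644.
Total external benefit = ∫₀^{Q_m} (14.32 + 1.41Q) dQ = 14.32×20.2644 + ½×1.41×20.2644² = 579.6916.

£579.69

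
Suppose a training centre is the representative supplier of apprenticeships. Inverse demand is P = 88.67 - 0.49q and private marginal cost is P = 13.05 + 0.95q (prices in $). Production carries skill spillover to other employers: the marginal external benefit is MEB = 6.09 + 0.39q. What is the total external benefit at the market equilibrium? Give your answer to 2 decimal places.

$857.56

Market equilibrium (private): 13.05 + 0.95q = 88.67 - 0.49q → q_m = 52.5139.
Total external benefit = ∫₀^{q_m} (6.09 + 0.39q) dq = 6.09×52.5139 + ½×0.39×52.5139² = 857.5630.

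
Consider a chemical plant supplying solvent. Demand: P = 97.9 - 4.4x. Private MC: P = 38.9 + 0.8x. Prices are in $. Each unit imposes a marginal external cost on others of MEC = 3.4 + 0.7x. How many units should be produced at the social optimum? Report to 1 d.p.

Social marginal cost = private MC + MEC = 42.3 + 1.5x.
Set SMC = demand: 42.3 + 1.5x = 97.9 - 4.4x → x* = 9.4237.

x* = 9.4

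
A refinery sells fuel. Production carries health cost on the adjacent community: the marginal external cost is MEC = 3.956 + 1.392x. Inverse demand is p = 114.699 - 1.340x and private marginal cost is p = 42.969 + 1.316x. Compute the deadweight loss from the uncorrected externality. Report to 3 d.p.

DWL = 213.236

Market equilibrium (private): 42.969 + 1.316x = 114.699 - 1.340x → x_m = 27.0068.
Social marginal cost = private MC + MEC = 46.925 + 2.708x.
Set SMC = demand: 46.925 + 2.708x = 114.699 - 1.340x → x* = 16.7426.
Between x* and x_m the wedge SMC − demand runs linearly from 0 to MEC(x_m), so the loss is a triangle.
DWL = ½ × 10.2642 × 41.5494 = 213.2357.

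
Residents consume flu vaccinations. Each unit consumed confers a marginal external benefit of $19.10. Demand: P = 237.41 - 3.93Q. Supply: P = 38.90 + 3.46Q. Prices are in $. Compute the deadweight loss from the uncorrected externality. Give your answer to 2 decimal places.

Market equilibrium (private): 38.90 + 3.46Q = 237.41 - 3.93Q → Q_m = 26.8620.
Social marginal benefit = demand + MEB = 256.51 - 3.93Q.
Set SMB = MC: 256.51 - 3.93Q = 38.90 + 3.46Q → Q* = 29.4465.
The loss is the area between SMB and MC from Q* to Q_m; with linear curves that's a triangle of height MEB(Q_m).
DWL = ½ × 2.5845 × 19.1000 = 24.6820.

DWL = $24.68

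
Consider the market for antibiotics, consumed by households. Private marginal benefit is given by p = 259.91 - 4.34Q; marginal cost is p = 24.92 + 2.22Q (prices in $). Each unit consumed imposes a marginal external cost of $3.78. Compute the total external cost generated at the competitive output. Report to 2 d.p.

Market equilibrium (private): 24.92 + 2.22Q = 259.91 - 4.34Q → Q_m = 35.8216.
Total external cost = MEC × Q_m = 3.78 × 35.8216 = 135.4056.

$135.41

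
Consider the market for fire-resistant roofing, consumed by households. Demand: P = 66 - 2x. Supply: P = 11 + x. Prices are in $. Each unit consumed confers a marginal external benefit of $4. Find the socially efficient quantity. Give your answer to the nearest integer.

x* = 20

Social marginal benefit = demand + MEB = 70 - 2x.
Set SMB = MC: 70 - 2x = 11 + x → x* = 19.6667.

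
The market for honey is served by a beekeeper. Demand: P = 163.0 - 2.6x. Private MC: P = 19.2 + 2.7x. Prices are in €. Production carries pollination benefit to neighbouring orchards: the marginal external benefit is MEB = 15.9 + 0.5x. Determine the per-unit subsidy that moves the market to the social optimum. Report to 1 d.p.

subsidy = €32.5 per unit

Social marginal cost = private MC − MEB = 3.3 + 2.2x.
Set SMC = demand: 3.3 + 2.2x = 163.0 - 2.6x → x* = 33.2708.
The Pigouvian subsidy equals MEB at x*: 15.9 + 0.5×33.2708 = 32.5354.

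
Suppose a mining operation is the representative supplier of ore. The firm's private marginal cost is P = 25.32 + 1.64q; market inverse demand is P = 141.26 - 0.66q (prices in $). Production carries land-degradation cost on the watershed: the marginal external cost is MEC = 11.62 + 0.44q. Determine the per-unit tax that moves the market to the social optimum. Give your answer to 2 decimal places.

Social marginal cost = private MC + MEC = 36.94 + 2.08q.
Set SMC = demand: 36.94 + 2.08q = 141.26 - 0.66q → q* = 38.0730.
The Pigouvian tax equals MEC at q*: 11.62 + 0.44×38.0730 = 28.3721.

tax = $28.37 per unit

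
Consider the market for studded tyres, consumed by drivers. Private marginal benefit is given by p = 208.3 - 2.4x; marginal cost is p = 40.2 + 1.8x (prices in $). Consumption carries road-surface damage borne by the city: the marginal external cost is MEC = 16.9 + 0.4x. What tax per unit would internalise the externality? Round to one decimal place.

tax = $30.0 per unit

Social marginal benefit = demand − MEC = 191.4 - 2.8x.
Set SMB = MC: 191.4 - 2.8x = 40.2 + 1.8x → x* = 32.8696.
The Pigouvian tax equals MEC at x*: 16.9 + 0.4×32.8696 = 30.0478.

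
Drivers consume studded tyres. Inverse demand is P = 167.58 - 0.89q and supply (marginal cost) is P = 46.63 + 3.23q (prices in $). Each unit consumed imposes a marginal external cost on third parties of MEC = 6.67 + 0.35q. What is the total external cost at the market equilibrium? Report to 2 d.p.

$346.63

Market equilibrium (private): 46.63 + 3.23q = 167.58 - 0.89q → q_m = 29.3568.
Total external cost = ∫₀^{q_m} (6.67 + 0.35q) dq = 6.67×29.3568 + ½×0.35×29.3568² = 346.6287.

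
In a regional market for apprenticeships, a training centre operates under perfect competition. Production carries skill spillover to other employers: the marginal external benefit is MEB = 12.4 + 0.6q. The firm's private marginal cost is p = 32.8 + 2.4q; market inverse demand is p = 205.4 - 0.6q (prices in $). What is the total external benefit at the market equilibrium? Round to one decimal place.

Market equilibrium (private): 32.8 + 2.4q = 205.4 - 0.6q → q_m = 57.5333.
Total external benefit = ∫₀^{q_m} (12.4 + 0.6q) dq = 12.4×57.5333 + ½×0.6×57.5333² = 1706.4371.

$1706.4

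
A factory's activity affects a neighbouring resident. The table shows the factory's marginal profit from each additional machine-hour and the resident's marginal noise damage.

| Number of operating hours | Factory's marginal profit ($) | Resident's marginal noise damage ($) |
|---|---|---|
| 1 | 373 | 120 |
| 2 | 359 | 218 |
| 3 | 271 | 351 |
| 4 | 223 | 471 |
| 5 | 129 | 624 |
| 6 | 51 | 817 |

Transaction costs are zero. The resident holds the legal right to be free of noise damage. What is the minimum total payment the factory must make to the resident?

$338

Efficient level: marginal profit ≥ marginal noise damage through level 2, so k* = 2.
With the resident holding the right, the factory must at least compensate total damage at k*: 120 + 218 = 338.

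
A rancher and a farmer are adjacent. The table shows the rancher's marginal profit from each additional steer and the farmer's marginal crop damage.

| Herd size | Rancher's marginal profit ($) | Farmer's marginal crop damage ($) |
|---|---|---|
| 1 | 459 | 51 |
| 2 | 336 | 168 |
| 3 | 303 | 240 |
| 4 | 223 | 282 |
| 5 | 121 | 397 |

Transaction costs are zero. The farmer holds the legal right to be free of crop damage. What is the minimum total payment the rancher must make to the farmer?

$459

Efficient level: marginal profit ≥ marginal crop damage through level 3, so k* = 3.
With the farmer holding the right, the rancher must at least compensate total damage at k*: 51 + 168 + 240 = 459.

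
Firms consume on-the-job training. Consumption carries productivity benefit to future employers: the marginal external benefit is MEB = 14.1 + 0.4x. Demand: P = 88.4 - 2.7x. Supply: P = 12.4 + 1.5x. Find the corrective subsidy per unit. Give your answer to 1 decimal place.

subsidy = 23.6 per unit

Social marginal benefit = demand + MEB = 102.5 - 2.3x.
Set SMB = MC: 102.5 - 2.3x = 12.4 + 1.5x → x* = 23.7105.
The Pigouvian subsidy equals MEB at x*: 14.1 + 0.4×23.7105 = 23.5842.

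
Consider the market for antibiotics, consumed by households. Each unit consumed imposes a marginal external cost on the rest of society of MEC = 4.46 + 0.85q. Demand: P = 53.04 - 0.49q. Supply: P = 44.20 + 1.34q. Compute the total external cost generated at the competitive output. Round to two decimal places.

Market equilibrium (private): 44.20 + 1.34q = 53.04 - 0.49q → q_m = 4.8306.
Total external cost = ∫₀^{q_m} (4.46 + 0.85q) dq = 4.46×4.8306 + ½×0.85×4.8306² = 31.4617.

31.46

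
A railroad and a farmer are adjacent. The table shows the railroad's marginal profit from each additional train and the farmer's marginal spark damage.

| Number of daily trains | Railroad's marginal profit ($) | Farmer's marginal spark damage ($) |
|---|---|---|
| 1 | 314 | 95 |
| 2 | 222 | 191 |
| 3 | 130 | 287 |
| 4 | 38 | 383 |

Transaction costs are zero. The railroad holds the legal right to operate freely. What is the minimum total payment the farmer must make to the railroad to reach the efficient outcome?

Left alone the railroad would choose level 4 (marginal profit stays positive).
Efficient level: k* = 2 (marginal profit ≥ marginal spark damage through 2).
The farmer must at least cover the railroad's forgone profit from cutting 4→2: 130 + 38 = 168.

$168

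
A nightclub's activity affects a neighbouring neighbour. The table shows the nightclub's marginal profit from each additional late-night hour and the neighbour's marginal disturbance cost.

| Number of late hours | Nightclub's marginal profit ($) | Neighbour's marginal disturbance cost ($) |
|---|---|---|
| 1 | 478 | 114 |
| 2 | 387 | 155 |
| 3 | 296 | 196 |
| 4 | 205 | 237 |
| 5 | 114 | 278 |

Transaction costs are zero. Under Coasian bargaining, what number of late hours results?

Bargaining reaches the level where marginal profit last exceeds marginal disturbance cost.
That holds through level 3 (296 ≥ 196) but not at 4 (205 < 237).

3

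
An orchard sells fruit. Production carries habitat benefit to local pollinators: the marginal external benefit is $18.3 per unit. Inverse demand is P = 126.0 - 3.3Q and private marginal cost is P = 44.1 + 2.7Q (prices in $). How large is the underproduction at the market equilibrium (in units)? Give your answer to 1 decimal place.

3.1 units

Market equilibrium (private): 44.1 + 2.7Q = 126.0 - 3.3Q → Q_m = 13.6500.
Social marginal cost = private MC − MEB = 25.8 + 2.7Q.
Set SMC = demand: 25.8 + 2.7Q = 126.0 - 3.3Q → Q* = 16.7000.
Gap = |13.6500 − 16.7000| = 3.0500.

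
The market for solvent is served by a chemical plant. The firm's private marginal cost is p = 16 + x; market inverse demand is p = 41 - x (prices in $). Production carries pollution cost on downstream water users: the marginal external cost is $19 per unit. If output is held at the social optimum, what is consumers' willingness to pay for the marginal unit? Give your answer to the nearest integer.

Social marginal cost = private MC + MEC = 35 + x.
Set SMC = demand: 35 + x = 41 - x → x* = 3.0000.
Consumer price on the demand curve at x*: 41 − 1×3.0000 = 38.0000.

P = $38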